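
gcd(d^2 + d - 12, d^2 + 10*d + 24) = d + 4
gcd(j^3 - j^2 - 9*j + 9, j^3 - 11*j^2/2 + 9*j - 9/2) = j^2 - 4*j + 3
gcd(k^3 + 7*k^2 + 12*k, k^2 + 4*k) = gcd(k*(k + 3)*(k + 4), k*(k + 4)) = k^2 + 4*k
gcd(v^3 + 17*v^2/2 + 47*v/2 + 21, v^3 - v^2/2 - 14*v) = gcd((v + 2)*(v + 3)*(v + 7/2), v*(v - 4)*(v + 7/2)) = v + 7/2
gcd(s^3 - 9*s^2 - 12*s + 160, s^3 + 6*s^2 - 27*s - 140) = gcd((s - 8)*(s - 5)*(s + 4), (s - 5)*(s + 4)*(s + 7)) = s^2 - s - 20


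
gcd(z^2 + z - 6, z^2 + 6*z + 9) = z + 3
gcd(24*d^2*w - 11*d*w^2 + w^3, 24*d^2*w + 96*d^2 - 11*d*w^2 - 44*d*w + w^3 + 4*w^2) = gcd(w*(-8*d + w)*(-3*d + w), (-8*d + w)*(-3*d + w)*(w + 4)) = 24*d^2 - 11*d*w + w^2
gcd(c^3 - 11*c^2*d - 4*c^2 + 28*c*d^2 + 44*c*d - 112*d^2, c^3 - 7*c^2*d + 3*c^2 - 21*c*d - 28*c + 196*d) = c^2 - 7*c*d - 4*c + 28*d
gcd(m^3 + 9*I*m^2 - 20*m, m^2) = m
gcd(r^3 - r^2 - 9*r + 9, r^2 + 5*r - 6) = r - 1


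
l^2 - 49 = (l - 7)*(l + 7)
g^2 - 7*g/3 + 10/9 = (g - 5/3)*(g - 2/3)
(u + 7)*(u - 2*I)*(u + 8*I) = u^3 + 7*u^2 + 6*I*u^2 + 16*u + 42*I*u + 112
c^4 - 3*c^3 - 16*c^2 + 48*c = c*(c - 4)*(c - 3)*(c + 4)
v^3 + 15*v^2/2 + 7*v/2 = v*(v + 1/2)*(v + 7)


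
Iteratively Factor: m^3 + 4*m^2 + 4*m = (m + 2)*(m^2 + 2*m) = m*(m + 2)*(m + 2)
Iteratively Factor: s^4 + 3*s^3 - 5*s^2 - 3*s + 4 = (s + 4)*(s^3 - s^2 - s + 1) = (s - 1)*(s + 4)*(s^2 - 1) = (s - 1)*(s + 1)*(s + 4)*(s - 1)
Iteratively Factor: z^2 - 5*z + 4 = (z - 4)*(z - 1)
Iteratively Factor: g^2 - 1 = (g - 1)*(g + 1)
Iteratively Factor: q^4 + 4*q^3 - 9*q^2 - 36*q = (q)*(q^3 + 4*q^2 - 9*q - 36) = q*(q + 3)*(q^2 + q - 12) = q*(q - 3)*(q + 3)*(q + 4)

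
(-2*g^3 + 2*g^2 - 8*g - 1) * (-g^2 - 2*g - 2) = 2*g^5 + 2*g^4 + 8*g^3 + 13*g^2 + 18*g + 2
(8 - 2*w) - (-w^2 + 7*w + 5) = w^2 - 9*w + 3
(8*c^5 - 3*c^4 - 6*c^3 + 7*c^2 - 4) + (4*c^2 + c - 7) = 8*c^5 - 3*c^4 - 6*c^3 + 11*c^2 + c - 11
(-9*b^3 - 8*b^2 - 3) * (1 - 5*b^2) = 45*b^5 + 40*b^4 - 9*b^3 + 7*b^2 - 3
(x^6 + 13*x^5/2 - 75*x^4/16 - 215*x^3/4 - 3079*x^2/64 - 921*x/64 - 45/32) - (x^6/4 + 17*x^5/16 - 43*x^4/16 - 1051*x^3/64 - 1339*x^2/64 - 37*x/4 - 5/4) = 3*x^6/4 + 87*x^5/16 - 2*x^4 - 2389*x^3/64 - 435*x^2/16 - 329*x/64 - 5/32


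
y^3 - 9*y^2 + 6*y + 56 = (y - 7)*(y - 4)*(y + 2)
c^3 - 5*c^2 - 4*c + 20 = (c - 5)*(c - 2)*(c + 2)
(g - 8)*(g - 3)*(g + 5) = g^3 - 6*g^2 - 31*g + 120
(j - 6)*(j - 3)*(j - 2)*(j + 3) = j^4 - 8*j^3 + 3*j^2 + 72*j - 108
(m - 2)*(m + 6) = m^2 + 4*m - 12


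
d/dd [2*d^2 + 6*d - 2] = 4*d + 6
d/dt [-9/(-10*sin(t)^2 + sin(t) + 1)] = 9*(1 - 20*sin(t))*cos(t)/(-10*sin(t)^2 + sin(t) + 1)^2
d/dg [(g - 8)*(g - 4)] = 2*g - 12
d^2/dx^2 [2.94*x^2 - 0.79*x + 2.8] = 5.88000000000000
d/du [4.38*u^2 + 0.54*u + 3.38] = 8.76*u + 0.54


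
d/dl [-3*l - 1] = -3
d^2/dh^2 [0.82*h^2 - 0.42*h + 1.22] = 1.64000000000000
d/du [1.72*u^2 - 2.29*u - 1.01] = 3.44*u - 2.29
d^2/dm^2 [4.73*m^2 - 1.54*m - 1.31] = 9.46000000000000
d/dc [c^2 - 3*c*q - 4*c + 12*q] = 2*c - 3*q - 4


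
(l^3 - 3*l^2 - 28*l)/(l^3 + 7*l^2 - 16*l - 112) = l*(l - 7)/(l^2 + 3*l - 28)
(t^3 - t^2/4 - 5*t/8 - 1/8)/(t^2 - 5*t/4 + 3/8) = (8*t^3 - 2*t^2 - 5*t - 1)/(8*t^2 - 10*t + 3)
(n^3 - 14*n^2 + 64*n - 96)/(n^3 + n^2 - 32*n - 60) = (n^2 - 8*n + 16)/(n^2 + 7*n + 10)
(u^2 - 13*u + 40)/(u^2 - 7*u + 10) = (u - 8)/(u - 2)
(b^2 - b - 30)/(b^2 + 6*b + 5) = (b - 6)/(b + 1)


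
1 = 1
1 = 1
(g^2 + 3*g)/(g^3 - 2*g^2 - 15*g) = 1/(g - 5)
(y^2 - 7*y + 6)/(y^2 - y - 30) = (y - 1)/(y + 5)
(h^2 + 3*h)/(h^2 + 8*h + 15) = h/(h + 5)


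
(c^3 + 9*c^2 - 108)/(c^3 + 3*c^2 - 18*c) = (c + 6)/c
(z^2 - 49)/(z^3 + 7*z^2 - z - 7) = (z - 7)/(z^2 - 1)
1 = 1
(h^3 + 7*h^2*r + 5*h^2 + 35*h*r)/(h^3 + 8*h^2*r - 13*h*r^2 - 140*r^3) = h*(-h - 5)/(-h^2 - h*r + 20*r^2)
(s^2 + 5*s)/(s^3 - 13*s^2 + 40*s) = (s + 5)/(s^2 - 13*s + 40)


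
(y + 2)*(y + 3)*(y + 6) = y^3 + 11*y^2 + 36*y + 36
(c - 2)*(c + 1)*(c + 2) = c^3 + c^2 - 4*c - 4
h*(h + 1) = h^2 + h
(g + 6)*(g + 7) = g^2 + 13*g + 42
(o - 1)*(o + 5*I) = o^2 - o + 5*I*o - 5*I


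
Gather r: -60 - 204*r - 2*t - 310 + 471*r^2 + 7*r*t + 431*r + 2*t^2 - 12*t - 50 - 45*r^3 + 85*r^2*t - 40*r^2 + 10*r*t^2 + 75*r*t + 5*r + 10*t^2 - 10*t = -45*r^3 + r^2*(85*t + 431) + r*(10*t^2 + 82*t + 232) + 12*t^2 - 24*t - 420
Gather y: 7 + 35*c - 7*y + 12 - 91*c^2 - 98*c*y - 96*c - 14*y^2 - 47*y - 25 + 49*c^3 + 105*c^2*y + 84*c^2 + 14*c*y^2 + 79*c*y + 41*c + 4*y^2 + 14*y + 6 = 49*c^3 - 7*c^2 - 20*c + y^2*(14*c - 10) + y*(105*c^2 - 19*c - 40)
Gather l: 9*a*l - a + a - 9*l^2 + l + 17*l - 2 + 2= -9*l^2 + l*(9*a + 18)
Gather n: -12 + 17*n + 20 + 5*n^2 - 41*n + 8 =5*n^2 - 24*n + 16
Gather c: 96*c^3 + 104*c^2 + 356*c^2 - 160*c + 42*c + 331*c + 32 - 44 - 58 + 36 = 96*c^3 + 460*c^2 + 213*c - 34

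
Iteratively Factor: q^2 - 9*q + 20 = (q - 4)*(q - 5)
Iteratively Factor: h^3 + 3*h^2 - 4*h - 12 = (h + 2)*(h^2 + h - 6) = (h - 2)*(h + 2)*(h + 3)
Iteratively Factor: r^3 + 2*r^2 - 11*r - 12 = (r + 1)*(r^2 + r - 12) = (r + 1)*(r + 4)*(r - 3)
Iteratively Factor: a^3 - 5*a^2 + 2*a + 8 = (a - 2)*(a^2 - 3*a - 4) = (a - 4)*(a - 2)*(a + 1)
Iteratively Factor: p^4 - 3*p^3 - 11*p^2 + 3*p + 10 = (p - 5)*(p^3 + 2*p^2 - p - 2) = (p - 5)*(p + 1)*(p^2 + p - 2) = (p - 5)*(p - 1)*(p + 1)*(p + 2)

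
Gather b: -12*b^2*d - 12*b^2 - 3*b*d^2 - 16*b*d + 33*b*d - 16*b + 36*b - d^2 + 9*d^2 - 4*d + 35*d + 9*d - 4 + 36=b^2*(-12*d - 12) + b*(-3*d^2 + 17*d + 20) + 8*d^2 + 40*d + 32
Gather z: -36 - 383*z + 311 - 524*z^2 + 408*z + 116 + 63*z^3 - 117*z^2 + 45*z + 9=63*z^3 - 641*z^2 + 70*z + 400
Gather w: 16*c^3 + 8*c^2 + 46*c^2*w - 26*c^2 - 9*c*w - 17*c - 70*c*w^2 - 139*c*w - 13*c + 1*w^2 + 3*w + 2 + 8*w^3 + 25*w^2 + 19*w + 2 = 16*c^3 - 18*c^2 - 30*c + 8*w^3 + w^2*(26 - 70*c) + w*(46*c^2 - 148*c + 22) + 4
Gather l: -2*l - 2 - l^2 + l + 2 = -l^2 - l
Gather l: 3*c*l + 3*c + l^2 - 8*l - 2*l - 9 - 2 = 3*c + l^2 + l*(3*c - 10) - 11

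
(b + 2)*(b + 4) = b^2 + 6*b + 8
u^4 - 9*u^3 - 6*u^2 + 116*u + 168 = (u - 7)*(u - 6)*(u + 2)^2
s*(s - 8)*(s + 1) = s^3 - 7*s^2 - 8*s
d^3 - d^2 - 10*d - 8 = (d - 4)*(d + 1)*(d + 2)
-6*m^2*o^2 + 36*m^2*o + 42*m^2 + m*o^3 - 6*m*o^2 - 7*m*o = (-6*m + o)*(o - 7)*(m*o + m)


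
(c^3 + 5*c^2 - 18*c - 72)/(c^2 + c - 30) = (c^2 - c - 12)/(c - 5)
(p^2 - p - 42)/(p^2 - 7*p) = (p + 6)/p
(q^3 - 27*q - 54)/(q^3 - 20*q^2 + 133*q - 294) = (q^2 + 6*q + 9)/(q^2 - 14*q + 49)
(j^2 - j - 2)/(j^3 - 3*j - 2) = 1/(j + 1)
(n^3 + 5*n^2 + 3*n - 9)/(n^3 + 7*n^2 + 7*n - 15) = (n + 3)/(n + 5)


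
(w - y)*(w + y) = w^2 - y^2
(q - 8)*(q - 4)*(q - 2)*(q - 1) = q^4 - 15*q^3 + 70*q^2 - 120*q + 64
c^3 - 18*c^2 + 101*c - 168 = (c - 8)*(c - 7)*(c - 3)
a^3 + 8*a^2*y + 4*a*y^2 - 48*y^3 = (a - 2*y)*(a + 4*y)*(a + 6*y)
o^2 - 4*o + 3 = (o - 3)*(o - 1)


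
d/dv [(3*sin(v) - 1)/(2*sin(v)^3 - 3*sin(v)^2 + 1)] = 3*(-4*sin(v)^2 + sin(v) - 1)*cos(v)/((sin(v) - 1)^3*(2*sin(v) + 1)^2)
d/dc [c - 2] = 1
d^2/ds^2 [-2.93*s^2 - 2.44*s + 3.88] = -5.86000000000000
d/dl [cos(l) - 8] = -sin(l)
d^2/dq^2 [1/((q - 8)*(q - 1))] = 2*((q - 8)^2 + (q - 8)*(q - 1) + (q - 1)^2)/((q - 8)^3*(q - 1)^3)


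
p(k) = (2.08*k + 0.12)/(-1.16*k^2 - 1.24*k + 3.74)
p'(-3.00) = 3.24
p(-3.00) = 2.05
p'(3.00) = 0.28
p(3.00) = -0.61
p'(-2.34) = 243.78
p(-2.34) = -16.38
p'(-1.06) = 0.74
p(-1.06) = -0.56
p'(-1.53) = 1.54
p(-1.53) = -1.05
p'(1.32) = 1858.22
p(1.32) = 34.94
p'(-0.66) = 0.54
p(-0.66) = -0.31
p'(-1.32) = 1.04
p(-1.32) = -0.78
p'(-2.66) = 17.74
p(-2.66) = 4.63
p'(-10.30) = 0.02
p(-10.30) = 0.20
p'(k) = (2.08*k + 0.12)*(2.32*k + 1.24)/(-1.16*k^2 - 1.24*k + 3.74)^2 + 2.08/(-1.16*k^2 - 1.24*k + 3.74) = (2.4128*k^2 + 0.2784*k + 7.928)/(1.3456*k^4 + 2.8768*k^3 - 7.1392*k^2 - 9.2752*k + 13.9876)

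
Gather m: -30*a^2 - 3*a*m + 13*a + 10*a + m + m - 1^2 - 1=-30*a^2 + 23*a + m*(2 - 3*a) - 2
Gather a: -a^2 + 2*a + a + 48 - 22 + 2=-a^2 + 3*a + 28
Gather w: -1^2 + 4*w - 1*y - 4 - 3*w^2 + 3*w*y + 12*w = -3*w^2 + w*(3*y + 16) - y - 5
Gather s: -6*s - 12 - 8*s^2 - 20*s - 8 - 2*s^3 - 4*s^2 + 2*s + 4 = -2*s^3 - 12*s^2 - 24*s - 16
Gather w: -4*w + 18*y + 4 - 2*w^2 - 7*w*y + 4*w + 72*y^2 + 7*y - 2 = -2*w^2 - 7*w*y + 72*y^2 + 25*y + 2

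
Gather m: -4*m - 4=-4*m - 4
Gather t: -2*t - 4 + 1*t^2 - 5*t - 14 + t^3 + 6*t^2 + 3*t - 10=t^3 + 7*t^2 - 4*t - 28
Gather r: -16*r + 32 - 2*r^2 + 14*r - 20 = -2*r^2 - 2*r + 12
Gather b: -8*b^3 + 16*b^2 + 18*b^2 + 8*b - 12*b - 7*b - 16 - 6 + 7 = -8*b^3 + 34*b^2 - 11*b - 15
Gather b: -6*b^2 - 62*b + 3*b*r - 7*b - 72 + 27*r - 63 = -6*b^2 + b*(3*r - 69) + 27*r - 135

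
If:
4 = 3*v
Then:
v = 4/3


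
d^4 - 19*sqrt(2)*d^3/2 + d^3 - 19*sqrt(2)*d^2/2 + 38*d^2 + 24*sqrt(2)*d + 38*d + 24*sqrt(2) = (d + 1)*(d - 6*sqrt(2))*(d - 4*sqrt(2))*(d + sqrt(2)/2)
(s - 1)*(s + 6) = s^2 + 5*s - 6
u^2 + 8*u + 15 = (u + 3)*(u + 5)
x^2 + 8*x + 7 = (x + 1)*(x + 7)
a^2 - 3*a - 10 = (a - 5)*(a + 2)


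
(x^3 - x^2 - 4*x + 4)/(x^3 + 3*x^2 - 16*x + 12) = (x + 2)/(x + 6)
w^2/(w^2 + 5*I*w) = w/(w + 5*I)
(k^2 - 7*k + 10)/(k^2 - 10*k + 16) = (k - 5)/(k - 8)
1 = 1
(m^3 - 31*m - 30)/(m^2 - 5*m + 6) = (m^3 - 31*m - 30)/(m^2 - 5*m + 6)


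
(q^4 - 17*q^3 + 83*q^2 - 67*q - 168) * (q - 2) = q^5 - 19*q^4 + 117*q^3 - 233*q^2 - 34*q + 336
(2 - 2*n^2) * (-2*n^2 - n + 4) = 4*n^4 + 2*n^3 - 12*n^2 - 2*n + 8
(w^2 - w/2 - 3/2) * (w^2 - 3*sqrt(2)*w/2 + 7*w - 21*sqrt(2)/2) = w^4 - 3*sqrt(2)*w^3/2 + 13*w^3/2 - 39*sqrt(2)*w^2/4 - 5*w^2 - 21*w/2 + 15*sqrt(2)*w/2 + 63*sqrt(2)/4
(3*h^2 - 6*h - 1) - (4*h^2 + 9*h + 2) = -h^2 - 15*h - 3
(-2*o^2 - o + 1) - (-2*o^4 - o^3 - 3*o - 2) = 2*o^4 + o^3 - 2*o^2 + 2*o + 3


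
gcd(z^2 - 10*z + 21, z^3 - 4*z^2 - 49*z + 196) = z - 7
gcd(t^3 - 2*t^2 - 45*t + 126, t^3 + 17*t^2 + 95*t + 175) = t + 7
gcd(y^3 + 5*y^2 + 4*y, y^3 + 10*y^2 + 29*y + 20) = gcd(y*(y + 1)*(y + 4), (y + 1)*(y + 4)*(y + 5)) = y^2 + 5*y + 4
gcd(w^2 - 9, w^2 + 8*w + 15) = w + 3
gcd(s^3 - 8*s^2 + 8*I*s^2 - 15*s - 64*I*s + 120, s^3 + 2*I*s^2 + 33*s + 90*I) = s^2 + 8*I*s - 15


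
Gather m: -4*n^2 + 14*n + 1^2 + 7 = -4*n^2 + 14*n + 8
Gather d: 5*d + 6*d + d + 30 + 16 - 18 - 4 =12*d + 24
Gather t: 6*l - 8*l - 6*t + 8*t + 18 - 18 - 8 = -2*l + 2*t - 8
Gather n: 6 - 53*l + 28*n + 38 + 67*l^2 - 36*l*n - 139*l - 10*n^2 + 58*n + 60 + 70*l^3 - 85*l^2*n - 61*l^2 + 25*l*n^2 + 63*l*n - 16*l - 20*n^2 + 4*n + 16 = 70*l^3 + 6*l^2 - 208*l + n^2*(25*l - 30) + n*(-85*l^2 + 27*l + 90) + 120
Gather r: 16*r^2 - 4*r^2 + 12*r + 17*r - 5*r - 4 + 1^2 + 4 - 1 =12*r^2 + 24*r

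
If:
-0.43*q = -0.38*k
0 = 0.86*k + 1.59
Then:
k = -1.85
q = -1.63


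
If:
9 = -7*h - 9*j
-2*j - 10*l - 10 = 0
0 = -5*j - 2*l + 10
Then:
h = -747/161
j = 60/23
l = -35/23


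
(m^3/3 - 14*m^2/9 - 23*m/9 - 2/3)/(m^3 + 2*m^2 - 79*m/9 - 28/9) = (m^2 - 5*m - 6)/(3*m^2 + 5*m - 28)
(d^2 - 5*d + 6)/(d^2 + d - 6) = (d - 3)/(d + 3)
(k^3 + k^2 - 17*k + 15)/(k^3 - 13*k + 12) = (k + 5)/(k + 4)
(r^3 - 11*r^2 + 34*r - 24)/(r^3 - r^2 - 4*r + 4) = (r^2 - 10*r + 24)/(r^2 - 4)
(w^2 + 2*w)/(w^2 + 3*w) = (w + 2)/(w + 3)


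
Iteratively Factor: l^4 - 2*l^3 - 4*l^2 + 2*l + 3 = (l + 1)*(l^3 - 3*l^2 - l + 3) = (l - 1)*(l + 1)*(l^2 - 2*l - 3) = (l - 3)*(l - 1)*(l + 1)*(l + 1)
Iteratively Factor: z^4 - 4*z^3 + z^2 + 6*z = (z - 2)*(z^3 - 2*z^2 - 3*z) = (z - 2)*(z + 1)*(z^2 - 3*z) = z*(z - 2)*(z + 1)*(z - 3)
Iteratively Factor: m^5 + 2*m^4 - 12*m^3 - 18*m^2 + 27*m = (m - 3)*(m^4 + 5*m^3 + 3*m^2 - 9*m) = (m - 3)*(m + 3)*(m^3 + 2*m^2 - 3*m) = m*(m - 3)*(m + 3)*(m^2 + 2*m - 3) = m*(m - 3)*(m - 1)*(m + 3)*(m + 3)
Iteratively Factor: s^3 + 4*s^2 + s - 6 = (s + 2)*(s^2 + 2*s - 3) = (s - 1)*(s + 2)*(s + 3)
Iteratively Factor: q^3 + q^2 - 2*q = (q + 2)*(q^2 - q) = (q - 1)*(q + 2)*(q)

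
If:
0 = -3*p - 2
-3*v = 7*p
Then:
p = -2/3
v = 14/9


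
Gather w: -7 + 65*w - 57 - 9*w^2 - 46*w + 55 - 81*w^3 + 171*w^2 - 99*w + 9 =-81*w^3 + 162*w^2 - 80*w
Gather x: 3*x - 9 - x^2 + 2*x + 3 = -x^2 + 5*x - 6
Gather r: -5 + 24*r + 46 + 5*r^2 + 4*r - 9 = 5*r^2 + 28*r + 32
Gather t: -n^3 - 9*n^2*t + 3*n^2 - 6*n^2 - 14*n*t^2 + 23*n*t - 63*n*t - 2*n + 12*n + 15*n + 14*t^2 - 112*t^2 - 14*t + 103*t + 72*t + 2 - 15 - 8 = -n^3 - 3*n^2 + 25*n + t^2*(-14*n - 98) + t*(-9*n^2 - 40*n + 161) - 21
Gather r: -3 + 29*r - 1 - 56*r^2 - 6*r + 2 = -56*r^2 + 23*r - 2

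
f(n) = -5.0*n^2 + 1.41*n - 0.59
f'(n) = 1.41 - 10.0*n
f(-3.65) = -72.35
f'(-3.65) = 37.91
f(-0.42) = -2.06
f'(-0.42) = 5.61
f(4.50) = -95.50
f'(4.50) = -43.59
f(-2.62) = -38.61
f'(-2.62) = 27.61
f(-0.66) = -3.70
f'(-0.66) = 8.01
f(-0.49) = -2.48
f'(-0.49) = 6.31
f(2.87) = -37.73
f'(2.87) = -27.29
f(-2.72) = -41.42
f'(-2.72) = 28.61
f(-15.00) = -1146.74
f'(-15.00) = 151.41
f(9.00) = -392.90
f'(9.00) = -88.59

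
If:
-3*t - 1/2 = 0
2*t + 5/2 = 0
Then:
No Solution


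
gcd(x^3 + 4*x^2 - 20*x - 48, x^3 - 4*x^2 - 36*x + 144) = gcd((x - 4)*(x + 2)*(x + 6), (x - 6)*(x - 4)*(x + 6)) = x^2 + 2*x - 24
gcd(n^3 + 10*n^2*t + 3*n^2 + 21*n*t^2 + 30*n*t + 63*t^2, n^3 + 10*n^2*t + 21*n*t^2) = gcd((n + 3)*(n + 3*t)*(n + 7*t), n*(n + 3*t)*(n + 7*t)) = n^2 + 10*n*t + 21*t^2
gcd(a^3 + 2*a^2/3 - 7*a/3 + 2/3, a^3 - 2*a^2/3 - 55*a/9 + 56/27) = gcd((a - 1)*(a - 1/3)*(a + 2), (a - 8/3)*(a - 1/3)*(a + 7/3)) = a - 1/3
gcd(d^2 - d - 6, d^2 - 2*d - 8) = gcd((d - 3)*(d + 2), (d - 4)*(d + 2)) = d + 2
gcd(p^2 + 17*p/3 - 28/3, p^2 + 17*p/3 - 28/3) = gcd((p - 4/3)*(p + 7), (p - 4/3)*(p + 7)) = p^2 + 17*p/3 - 28/3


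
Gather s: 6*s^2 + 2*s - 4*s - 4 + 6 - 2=6*s^2 - 2*s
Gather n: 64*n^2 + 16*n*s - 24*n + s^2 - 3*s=64*n^2 + n*(16*s - 24) + s^2 - 3*s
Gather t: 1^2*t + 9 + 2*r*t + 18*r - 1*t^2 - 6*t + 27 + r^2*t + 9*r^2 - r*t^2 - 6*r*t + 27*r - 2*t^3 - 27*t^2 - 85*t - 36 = 9*r^2 + 45*r - 2*t^3 + t^2*(-r - 28) + t*(r^2 - 4*r - 90)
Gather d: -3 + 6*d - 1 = 6*d - 4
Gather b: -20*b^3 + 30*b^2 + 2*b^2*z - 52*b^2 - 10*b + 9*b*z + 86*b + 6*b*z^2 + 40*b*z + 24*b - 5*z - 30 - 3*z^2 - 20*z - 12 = -20*b^3 + b^2*(2*z - 22) + b*(6*z^2 + 49*z + 100) - 3*z^2 - 25*z - 42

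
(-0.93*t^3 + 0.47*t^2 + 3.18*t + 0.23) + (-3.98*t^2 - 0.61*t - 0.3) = -0.93*t^3 - 3.51*t^2 + 2.57*t - 0.07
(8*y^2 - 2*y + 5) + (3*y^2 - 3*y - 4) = 11*y^2 - 5*y + 1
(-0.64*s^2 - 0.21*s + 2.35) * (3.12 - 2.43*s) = 1.5552*s^3 - 1.4865*s^2 - 6.3657*s + 7.332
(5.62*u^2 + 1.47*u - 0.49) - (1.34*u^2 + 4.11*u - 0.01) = 4.28*u^2 - 2.64*u - 0.48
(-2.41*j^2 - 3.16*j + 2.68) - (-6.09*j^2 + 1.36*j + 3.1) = 3.68*j^2 - 4.52*j - 0.42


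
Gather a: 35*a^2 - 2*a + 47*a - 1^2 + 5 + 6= 35*a^2 + 45*a + 10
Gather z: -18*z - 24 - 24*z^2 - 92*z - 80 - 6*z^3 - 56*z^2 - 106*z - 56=-6*z^3 - 80*z^2 - 216*z - 160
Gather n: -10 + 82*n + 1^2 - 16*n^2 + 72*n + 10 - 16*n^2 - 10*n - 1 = -32*n^2 + 144*n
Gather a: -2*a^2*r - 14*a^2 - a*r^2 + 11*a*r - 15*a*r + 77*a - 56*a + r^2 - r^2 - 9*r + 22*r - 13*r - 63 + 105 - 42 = a^2*(-2*r - 14) + a*(-r^2 - 4*r + 21)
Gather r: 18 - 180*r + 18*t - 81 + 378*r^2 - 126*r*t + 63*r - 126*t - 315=378*r^2 + r*(-126*t - 117) - 108*t - 378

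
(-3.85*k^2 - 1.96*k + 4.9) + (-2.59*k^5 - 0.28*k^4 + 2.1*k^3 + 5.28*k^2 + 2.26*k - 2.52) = -2.59*k^5 - 0.28*k^4 + 2.1*k^3 + 1.43*k^2 + 0.3*k + 2.38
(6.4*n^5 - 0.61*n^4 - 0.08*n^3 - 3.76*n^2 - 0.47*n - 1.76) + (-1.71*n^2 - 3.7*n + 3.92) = 6.4*n^5 - 0.61*n^4 - 0.08*n^3 - 5.47*n^2 - 4.17*n + 2.16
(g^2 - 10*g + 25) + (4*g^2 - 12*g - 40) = 5*g^2 - 22*g - 15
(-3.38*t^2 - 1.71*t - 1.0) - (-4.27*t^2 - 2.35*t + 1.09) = 0.89*t^2 + 0.64*t - 2.09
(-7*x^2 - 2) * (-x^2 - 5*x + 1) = 7*x^4 + 35*x^3 - 5*x^2 + 10*x - 2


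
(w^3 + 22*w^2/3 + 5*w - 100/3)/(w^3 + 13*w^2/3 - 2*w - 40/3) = (w + 5)/(w + 2)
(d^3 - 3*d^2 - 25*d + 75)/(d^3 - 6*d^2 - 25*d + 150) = (d - 3)/(d - 6)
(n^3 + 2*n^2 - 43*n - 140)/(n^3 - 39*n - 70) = (n + 4)/(n + 2)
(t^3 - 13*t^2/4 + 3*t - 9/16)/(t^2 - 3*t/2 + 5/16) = (4*t^2 - 12*t + 9)/(4*t - 5)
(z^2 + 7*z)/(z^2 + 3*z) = (z + 7)/(z + 3)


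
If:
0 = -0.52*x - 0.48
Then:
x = -0.92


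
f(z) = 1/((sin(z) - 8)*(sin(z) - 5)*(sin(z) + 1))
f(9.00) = 0.02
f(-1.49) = 5.68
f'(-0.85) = -0.20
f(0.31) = 0.02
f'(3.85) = 0.11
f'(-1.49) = -140.44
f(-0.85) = 0.08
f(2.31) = 0.02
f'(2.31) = 0.00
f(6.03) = 0.03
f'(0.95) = -0.00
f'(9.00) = 0.01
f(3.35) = 0.03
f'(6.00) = -0.03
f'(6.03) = -0.03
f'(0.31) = -0.01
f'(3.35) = 0.03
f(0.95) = 0.02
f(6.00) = 0.03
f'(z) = -cos(z)/((sin(z) - 8)*(sin(z) - 5)*(sin(z) + 1)^2) - cos(z)/((sin(z) - 8)*(sin(z) - 5)^2*(sin(z) + 1)) - cos(z)/((sin(z) - 8)^2*(sin(z) - 5)*(sin(z) + 1)) = 3*(8*sin(z) + cos(z)^2 - 10)*cos(z)/((sin(z) - 8)^2*(sin(z) - 5)^2*(sin(z) + 1)^2)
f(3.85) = 0.06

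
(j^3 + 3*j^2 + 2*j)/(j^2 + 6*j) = (j^2 + 3*j + 2)/(j + 6)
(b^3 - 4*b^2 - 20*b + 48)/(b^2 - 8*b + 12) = b + 4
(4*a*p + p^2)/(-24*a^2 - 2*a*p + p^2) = p/(-6*a + p)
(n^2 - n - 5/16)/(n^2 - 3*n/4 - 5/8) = (4*n + 1)/(2*(2*n + 1))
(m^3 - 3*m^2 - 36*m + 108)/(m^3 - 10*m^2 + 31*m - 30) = (m^2 - 36)/(m^2 - 7*m + 10)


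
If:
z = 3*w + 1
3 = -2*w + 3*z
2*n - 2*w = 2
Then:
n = 1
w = 0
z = 1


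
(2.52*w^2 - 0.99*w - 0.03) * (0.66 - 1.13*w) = -2.8476*w^3 + 2.7819*w^2 - 0.6195*w - 0.0198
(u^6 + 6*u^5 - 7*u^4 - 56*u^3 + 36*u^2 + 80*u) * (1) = u^6 + 6*u^5 - 7*u^4 - 56*u^3 + 36*u^2 + 80*u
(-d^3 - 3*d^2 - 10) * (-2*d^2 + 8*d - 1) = 2*d^5 - 2*d^4 - 23*d^3 + 23*d^2 - 80*d + 10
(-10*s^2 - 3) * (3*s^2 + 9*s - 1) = -30*s^4 - 90*s^3 + s^2 - 27*s + 3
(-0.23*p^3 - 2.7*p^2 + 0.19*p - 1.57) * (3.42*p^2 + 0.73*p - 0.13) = -0.7866*p^5 - 9.4019*p^4 - 1.2913*p^3 - 4.8797*p^2 - 1.1708*p + 0.2041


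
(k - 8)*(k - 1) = k^2 - 9*k + 8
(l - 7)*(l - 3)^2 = l^3 - 13*l^2 + 51*l - 63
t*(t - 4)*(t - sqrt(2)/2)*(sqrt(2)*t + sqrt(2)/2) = sqrt(2)*t^4 - 7*sqrt(2)*t^3/2 - t^3 - 2*sqrt(2)*t^2 + 7*t^2/2 + 2*t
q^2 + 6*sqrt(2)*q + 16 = (q + 2*sqrt(2))*(q + 4*sqrt(2))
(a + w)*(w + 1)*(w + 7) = a*w^2 + 8*a*w + 7*a + w^3 + 8*w^2 + 7*w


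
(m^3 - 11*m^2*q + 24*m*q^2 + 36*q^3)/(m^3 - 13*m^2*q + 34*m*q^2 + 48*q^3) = (-m + 6*q)/(-m + 8*q)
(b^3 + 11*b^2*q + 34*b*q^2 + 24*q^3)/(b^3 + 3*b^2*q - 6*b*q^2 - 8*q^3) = (-b - 6*q)/(-b + 2*q)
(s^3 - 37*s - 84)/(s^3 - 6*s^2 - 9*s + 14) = (s^2 + 7*s + 12)/(s^2 + s - 2)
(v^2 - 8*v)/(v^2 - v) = (v - 8)/(v - 1)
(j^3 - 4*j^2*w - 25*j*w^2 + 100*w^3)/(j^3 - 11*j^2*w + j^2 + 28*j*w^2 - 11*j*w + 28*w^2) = (-j^2 + 25*w^2)/(-j^2 + 7*j*w - j + 7*w)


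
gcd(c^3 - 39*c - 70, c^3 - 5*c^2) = 1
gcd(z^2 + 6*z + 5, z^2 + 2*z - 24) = 1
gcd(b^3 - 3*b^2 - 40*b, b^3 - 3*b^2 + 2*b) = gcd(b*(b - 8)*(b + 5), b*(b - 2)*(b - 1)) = b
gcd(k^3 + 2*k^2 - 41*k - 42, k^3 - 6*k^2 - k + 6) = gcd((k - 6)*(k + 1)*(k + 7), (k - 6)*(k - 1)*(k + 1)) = k^2 - 5*k - 6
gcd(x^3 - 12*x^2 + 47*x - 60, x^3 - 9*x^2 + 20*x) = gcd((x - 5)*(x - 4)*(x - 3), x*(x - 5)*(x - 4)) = x^2 - 9*x + 20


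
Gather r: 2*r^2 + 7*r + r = 2*r^2 + 8*r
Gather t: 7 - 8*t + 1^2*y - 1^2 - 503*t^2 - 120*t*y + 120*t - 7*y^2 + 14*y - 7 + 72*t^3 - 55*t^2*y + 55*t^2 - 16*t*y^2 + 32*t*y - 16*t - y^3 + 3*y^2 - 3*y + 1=72*t^3 + t^2*(-55*y - 448) + t*(-16*y^2 - 88*y + 96) - y^3 - 4*y^2 + 12*y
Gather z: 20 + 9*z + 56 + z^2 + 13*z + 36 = z^2 + 22*z + 112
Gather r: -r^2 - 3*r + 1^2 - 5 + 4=-r^2 - 3*r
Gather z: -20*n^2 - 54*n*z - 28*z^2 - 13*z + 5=-20*n^2 - 28*z^2 + z*(-54*n - 13) + 5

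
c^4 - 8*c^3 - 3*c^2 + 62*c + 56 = (c - 7)*(c - 4)*(c + 1)*(c + 2)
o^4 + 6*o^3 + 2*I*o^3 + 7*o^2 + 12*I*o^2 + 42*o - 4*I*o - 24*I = (o + 6)*(o - I)^2*(o + 4*I)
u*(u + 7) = u^2 + 7*u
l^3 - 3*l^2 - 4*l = l*(l - 4)*(l + 1)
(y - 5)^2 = y^2 - 10*y + 25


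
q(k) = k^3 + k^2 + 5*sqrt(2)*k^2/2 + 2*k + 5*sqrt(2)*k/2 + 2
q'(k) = 3*k^2 + 2*k + 5*sqrt(2)*k + 2 + 5*sqrt(2)/2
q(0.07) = 2.41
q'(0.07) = 6.19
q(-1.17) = 0.13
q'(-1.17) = -0.97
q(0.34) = 4.45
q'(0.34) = 8.97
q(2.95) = 83.47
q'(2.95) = 58.40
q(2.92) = 81.73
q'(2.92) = 57.60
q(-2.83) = -0.00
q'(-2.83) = 3.89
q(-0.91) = -0.04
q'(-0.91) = -0.23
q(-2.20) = 1.13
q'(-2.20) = 0.10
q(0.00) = 2.00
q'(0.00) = 5.54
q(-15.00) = -2435.54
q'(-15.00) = 544.47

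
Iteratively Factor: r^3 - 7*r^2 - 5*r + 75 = (r - 5)*(r^2 - 2*r - 15) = (r - 5)*(r + 3)*(r - 5)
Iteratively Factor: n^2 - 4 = (n - 2)*(n + 2)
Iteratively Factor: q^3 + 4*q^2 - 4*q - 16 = (q + 2)*(q^2 + 2*q - 8) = (q + 2)*(q + 4)*(q - 2)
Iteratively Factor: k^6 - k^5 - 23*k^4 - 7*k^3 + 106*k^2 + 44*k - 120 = (k + 3)*(k^5 - 4*k^4 - 11*k^3 + 26*k^2 + 28*k - 40) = (k - 1)*(k + 3)*(k^4 - 3*k^3 - 14*k^2 + 12*k + 40) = (k - 1)*(k + 2)*(k + 3)*(k^3 - 5*k^2 - 4*k + 20) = (k - 1)*(k + 2)^2*(k + 3)*(k^2 - 7*k + 10) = (k - 2)*(k - 1)*(k + 2)^2*(k + 3)*(k - 5)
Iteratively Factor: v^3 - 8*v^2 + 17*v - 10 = (v - 2)*(v^2 - 6*v + 5) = (v - 2)*(v - 1)*(v - 5)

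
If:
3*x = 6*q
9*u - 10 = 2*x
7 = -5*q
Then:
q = -7/5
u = 22/45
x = -14/5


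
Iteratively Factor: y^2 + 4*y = (y + 4)*(y)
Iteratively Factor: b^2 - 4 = (b - 2)*(b + 2)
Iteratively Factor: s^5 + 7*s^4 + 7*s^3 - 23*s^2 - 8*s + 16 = (s + 4)*(s^4 + 3*s^3 - 5*s^2 - 3*s + 4) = (s - 1)*(s + 4)*(s^3 + 4*s^2 - s - 4) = (s - 1)*(s + 4)^2*(s^2 - 1) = (s - 1)*(s + 1)*(s + 4)^2*(s - 1)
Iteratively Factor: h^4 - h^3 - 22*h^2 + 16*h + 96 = (h + 2)*(h^3 - 3*h^2 - 16*h + 48) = (h - 4)*(h + 2)*(h^2 + h - 12) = (h - 4)*(h - 3)*(h + 2)*(h + 4)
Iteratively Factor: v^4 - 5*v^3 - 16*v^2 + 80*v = (v)*(v^3 - 5*v^2 - 16*v + 80) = v*(v - 4)*(v^2 - v - 20) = v*(v - 4)*(v + 4)*(v - 5)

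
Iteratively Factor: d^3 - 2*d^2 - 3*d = (d - 3)*(d^2 + d) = (d - 3)*(d + 1)*(d)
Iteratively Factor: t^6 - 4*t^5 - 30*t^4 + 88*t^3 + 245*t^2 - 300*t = (t + 4)*(t^5 - 8*t^4 + 2*t^3 + 80*t^2 - 75*t) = (t - 5)*(t + 4)*(t^4 - 3*t^3 - 13*t^2 + 15*t) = (t - 5)^2*(t + 4)*(t^3 + 2*t^2 - 3*t) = (t - 5)^2*(t + 3)*(t + 4)*(t^2 - t) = (t - 5)^2*(t - 1)*(t + 3)*(t + 4)*(t)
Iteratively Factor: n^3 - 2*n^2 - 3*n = (n)*(n^2 - 2*n - 3) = n*(n - 3)*(n + 1)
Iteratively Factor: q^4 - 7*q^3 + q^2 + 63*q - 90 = (q - 5)*(q^3 - 2*q^2 - 9*q + 18) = (q - 5)*(q + 3)*(q^2 - 5*q + 6) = (q - 5)*(q - 2)*(q + 3)*(q - 3)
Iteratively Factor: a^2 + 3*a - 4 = (a - 1)*(a + 4)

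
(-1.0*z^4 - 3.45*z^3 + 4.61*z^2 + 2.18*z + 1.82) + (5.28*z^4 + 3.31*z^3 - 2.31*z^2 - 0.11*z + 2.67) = 4.28*z^4 - 0.14*z^3 + 2.3*z^2 + 2.07*z + 4.49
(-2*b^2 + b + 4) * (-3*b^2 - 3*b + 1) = 6*b^4 + 3*b^3 - 17*b^2 - 11*b + 4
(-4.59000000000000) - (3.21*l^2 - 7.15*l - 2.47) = -3.21*l^2 + 7.15*l - 2.12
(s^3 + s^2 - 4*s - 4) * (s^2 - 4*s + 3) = s^5 - 3*s^4 - 5*s^3 + 15*s^2 + 4*s - 12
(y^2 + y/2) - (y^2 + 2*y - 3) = 3 - 3*y/2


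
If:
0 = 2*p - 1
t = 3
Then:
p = 1/2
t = 3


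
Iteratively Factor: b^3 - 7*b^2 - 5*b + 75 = (b - 5)*(b^2 - 2*b - 15) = (b - 5)*(b + 3)*(b - 5)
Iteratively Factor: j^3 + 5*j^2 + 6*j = (j + 2)*(j^2 + 3*j) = (j + 2)*(j + 3)*(j)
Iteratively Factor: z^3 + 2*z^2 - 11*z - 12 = (z - 3)*(z^2 + 5*z + 4) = (z - 3)*(z + 1)*(z + 4)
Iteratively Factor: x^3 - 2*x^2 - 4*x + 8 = (x + 2)*(x^2 - 4*x + 4) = (x - 2)*(x + 2)*(x - 2)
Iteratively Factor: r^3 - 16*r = (r + 4)*(r^2 - 4*r) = r*(r + 4)*(r - 4)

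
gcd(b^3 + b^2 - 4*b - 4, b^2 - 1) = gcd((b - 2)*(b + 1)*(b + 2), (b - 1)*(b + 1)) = b + 1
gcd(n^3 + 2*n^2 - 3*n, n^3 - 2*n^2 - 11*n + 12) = n^2 + 2*n - 3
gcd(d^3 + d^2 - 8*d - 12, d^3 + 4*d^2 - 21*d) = d - 3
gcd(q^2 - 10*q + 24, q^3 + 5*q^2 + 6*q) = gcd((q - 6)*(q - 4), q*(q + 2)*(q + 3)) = 1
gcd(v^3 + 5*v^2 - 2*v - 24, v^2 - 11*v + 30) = 1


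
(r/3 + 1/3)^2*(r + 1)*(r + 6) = r^4/9 + r^3 + 7*r^2/3 + 19*r/9 + 2/3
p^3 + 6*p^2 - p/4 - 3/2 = (p - 1/2)*(p + 1/2)*(p + 6)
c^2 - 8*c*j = c*(c - 8*j)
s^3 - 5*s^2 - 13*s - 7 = (s - 7)*(s + 1)^2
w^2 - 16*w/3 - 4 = (w - 6)*(w + 2/3)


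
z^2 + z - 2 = (z - 1)*(z + 2)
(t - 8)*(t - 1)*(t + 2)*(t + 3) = t^4 - 4*t^3 - 31*t^2 - 14*t + 48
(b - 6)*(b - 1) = b^2 - 7*b + 6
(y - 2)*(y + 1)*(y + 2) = y^3 + y^2 - 4*y - 4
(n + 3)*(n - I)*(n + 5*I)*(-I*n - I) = -I*n^4 + 4*n^3 - 4*I*n^3 + 16*n^2 - 8*I*n^2 + 12*n - 20*I*n - 15*I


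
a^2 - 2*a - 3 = (a - 3)*(a + 1)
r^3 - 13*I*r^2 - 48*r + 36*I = (r - 6*I)^2*(r - I)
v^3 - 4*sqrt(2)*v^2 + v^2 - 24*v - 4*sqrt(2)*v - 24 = (v + 1)*(v - 6*sqrt(2))*(v + 2*sqrt(2))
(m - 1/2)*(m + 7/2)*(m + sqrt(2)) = m^3 + sqrt(2)*m^2 + 3*m^2 - 7*m/4 + 3*sqrt(2)*m - 7*sqrt(2)/4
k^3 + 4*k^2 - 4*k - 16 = (k - 2)*(k + 2)*(k + 4)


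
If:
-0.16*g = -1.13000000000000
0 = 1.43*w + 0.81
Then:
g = 7.06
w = -0.57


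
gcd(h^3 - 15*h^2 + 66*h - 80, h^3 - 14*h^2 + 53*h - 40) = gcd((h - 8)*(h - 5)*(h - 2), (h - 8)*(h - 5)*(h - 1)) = h^2 - 13*h + 40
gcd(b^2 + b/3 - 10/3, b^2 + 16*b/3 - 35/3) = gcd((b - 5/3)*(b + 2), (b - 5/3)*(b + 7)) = b - 5/3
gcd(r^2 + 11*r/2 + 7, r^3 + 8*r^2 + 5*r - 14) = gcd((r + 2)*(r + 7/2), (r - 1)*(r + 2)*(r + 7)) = r + 2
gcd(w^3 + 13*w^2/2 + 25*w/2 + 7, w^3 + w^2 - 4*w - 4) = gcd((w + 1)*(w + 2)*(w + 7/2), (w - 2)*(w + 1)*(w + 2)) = w^2 + 3*w + 2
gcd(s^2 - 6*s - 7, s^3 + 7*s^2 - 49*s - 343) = s - 7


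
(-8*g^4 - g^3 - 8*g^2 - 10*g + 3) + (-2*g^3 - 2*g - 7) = -8*g^4 - 3*g^3 - 8*g^2 - 12*g - 4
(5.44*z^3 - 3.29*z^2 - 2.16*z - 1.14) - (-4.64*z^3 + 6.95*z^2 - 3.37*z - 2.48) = 10.08*z^3 - 10.24*z^2 + 1.21*z + 1.34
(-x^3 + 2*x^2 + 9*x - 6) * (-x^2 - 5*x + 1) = x^5 + 3*x^4 - 20*x^3 - 37*x^2 + 39*x - 6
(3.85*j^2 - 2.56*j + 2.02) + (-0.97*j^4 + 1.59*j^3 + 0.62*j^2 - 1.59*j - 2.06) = -0.97*j^4 + 1.59*j^3 + 4.47*j^2 - 4.15*j - 0.04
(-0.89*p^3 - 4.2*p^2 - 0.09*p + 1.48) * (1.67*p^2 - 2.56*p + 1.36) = -1.4863*p^5 - 4.7356*p^4 + 9.3913*p^3 - 3.01*p^2 - 3.9112*p + 2.0128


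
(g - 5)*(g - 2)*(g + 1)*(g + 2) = g^4 - 4*g^3 - 9*g^2 + 16*g + 20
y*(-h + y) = -h*y + y^2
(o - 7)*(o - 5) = o^2 - 12*o + 35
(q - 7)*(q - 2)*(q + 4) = q^3 - 5*q^2 - 22*q + 56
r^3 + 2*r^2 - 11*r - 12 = (r - 3)*(r + 1)*(r + 4)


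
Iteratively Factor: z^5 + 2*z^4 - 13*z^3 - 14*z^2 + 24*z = (z - 3)*(z^4 + 5*z^3 + 2*z^2 - 8*z) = (z - 3)*(z + 2)*(z^3 + 3*z^2 - 4*z) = (z - 3)*(z + 2)*(z + 4)*(z^2 - z) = (z - 3)*(z - 1)*(z + 2)*(z + 4)*(z)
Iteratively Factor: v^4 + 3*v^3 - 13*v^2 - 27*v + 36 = (v - 1)*(v^3 + 4*v^2 - 9*v - 36) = (v - 3)*(v - 1)*(v^2 + 7*v + 12) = (v - 3)*(v - 1)*(v + 4)*(v + 3)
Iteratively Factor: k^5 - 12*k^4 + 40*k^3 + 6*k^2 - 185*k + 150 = (k - 3)*(k^4 - 9*k^3 + 13*k^2 + 45*k - 50) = (k - 3)*(k + 2)*(k^3 - 11*k^2 + 35*k - 25) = (k - 5)*(k - 3)*(k + 2)*(k^2 - 6*k + 5) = (k - 5)^2*(k - 3)*(k + 2)*(k - 1)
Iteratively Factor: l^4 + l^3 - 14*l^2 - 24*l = (l + 2)*(l^3 - l^2 - 12*l) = l*(l + 2)*(l^2 - l - 12) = l*(l - 4)*(l + 2)*(l + 3)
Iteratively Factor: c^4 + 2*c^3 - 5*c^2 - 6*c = (c)*(c^3 + 2*c^2 - 5*c - 6) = c*(c + 3)*(c^2 - c - 2) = c*(c - 2)*(c + 3)*(c + 1)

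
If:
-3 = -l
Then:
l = 3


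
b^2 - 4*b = b*(b - 4)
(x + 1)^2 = x^2 + 2*x + 1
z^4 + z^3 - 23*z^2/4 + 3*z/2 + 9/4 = (z - 3/2)*(z - 1)*(z + 1/2)*(z + 3)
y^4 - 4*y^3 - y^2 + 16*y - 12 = (y - 3)*(y - 2)*(y - 1)*(y + 2)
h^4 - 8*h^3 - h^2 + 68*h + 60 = (h - 6)*(h - 5)*(h + 1)*(h + 2)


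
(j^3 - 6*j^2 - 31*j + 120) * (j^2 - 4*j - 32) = j^5 - 10*j^4 - 39*j^3 + 436*j^2 + 512*j - 3840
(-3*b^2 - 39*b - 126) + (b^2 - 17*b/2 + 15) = -2*b^2 - 95*b/2 - 111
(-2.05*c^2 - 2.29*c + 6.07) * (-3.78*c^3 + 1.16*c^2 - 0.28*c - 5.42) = 7.749*c^5 + 6.2782*c^4 - 25.027*c^3 + 18.7934*c^2 + 10.7122*c - 32.8994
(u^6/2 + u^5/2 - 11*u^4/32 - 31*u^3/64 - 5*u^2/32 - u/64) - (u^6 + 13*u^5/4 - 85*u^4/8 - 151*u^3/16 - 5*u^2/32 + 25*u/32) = -u^6/2 - 11*u^5/4 + 329*u^4/32 + 573*u^3/64 - 51*u/64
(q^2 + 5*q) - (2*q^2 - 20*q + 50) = -q^2 + 25*q - 50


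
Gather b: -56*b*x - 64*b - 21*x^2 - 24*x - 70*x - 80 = b*(-56*x - 64) - 21*x^2 - 94*x - 80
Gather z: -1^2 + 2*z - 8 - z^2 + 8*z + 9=-z^2 + 10*z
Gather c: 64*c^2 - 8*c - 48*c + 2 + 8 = 64*c^2 - 56*c + 10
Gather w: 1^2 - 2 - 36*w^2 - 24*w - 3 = -36*w^2 - 24*w - 4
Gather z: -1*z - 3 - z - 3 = -2*z - 6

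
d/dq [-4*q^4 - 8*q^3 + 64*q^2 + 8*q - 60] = -16*q^3 - 24*q^2 + 128*q + 8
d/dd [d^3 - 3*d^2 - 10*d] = 3*d^2 - 6*d - 10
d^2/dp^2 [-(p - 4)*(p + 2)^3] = 12*(1 - p)*(p + 2)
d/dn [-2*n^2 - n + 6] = -4*n - 1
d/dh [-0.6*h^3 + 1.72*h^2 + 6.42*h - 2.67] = -1.8*h^2 + 3.44*h + 6.42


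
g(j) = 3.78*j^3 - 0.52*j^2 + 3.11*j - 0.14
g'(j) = 11.34*j^2 - 1.04*j + 3.11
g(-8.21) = -2152.53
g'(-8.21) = 776.01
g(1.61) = 19.29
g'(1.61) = 30.83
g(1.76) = 24.33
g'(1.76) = 36.41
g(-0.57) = -2.78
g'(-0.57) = 7.39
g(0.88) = 4.77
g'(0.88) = 10.98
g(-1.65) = -23.67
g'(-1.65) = 35.70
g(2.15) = 41.71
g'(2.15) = 53.29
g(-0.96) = -6.95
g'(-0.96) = 14.56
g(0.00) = -0.14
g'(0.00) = 3.11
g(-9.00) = -2825.87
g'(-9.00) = 931.01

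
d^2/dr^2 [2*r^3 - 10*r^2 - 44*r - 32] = 12*r - 20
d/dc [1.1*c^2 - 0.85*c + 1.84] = 2.2*c - 0.85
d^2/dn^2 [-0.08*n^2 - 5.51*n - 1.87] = -0.160000000000000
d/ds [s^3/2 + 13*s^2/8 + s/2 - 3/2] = 3*s^2/2 + 13*s/4 + 1/2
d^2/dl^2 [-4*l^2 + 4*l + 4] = -8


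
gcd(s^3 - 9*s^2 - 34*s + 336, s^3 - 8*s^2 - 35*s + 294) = s^2 - s - 42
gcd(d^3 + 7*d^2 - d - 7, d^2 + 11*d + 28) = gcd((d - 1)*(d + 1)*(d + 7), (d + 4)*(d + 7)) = d + 7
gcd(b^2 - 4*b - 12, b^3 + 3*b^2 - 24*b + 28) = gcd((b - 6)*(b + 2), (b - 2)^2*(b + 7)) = 1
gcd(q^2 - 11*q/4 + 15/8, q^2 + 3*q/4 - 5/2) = q - 5/4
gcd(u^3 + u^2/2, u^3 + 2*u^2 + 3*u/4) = u^2 + u/2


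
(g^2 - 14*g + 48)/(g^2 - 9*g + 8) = (g - 6)/(g - 1)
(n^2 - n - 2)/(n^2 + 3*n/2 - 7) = 2*(n + 1)/(2*n + 7)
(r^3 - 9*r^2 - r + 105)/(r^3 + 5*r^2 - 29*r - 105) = (r - 7)/(r + 7)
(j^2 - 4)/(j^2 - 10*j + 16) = (j + 2)/(j - 8)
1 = 1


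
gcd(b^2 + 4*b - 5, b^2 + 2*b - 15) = b + 5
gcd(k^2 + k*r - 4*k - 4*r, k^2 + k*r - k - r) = k + r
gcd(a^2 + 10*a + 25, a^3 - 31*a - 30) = a + 5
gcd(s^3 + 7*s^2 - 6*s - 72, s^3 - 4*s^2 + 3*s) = s - 3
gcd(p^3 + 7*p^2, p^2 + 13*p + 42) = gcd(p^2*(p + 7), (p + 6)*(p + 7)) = p + 7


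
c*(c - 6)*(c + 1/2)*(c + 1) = c^4 - 9*c^3/2 - 17*c^2/2 - 3*c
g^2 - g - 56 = (g - 8)*(g + 7)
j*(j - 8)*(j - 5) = j^3 - 13*j^2 + 40*j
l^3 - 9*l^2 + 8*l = l*(l - 8)*(l - 1)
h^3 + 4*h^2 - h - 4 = (h - 1)*(h + 1)*(h + 4)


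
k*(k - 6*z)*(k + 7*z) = k^3 + k^2*z - 42*k*z^2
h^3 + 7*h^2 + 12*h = h*(h + 3)*(h + 4)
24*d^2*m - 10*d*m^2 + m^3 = m*(-6*d + m)*(-4*d + m)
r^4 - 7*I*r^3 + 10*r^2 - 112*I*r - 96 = (r - 6*I)*(r - 4*I)*(r - I)*(r + 4*I)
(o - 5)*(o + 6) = o^2 + o - 30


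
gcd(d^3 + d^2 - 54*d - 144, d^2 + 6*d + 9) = d + 3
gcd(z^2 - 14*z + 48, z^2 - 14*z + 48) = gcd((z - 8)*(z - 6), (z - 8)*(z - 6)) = z^2 - 14*z + 48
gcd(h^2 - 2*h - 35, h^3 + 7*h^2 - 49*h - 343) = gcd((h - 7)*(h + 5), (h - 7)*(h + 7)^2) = h - 7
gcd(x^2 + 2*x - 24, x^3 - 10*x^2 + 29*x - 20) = x - 4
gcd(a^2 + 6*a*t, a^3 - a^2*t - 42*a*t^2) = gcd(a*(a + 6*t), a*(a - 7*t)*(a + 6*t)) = a^2 + 6*a*t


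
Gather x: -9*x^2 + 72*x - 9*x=-9*x^2 + 63*x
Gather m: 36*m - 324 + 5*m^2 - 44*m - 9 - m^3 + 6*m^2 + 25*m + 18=-m^3 + 11*m^2 + 17*m - 315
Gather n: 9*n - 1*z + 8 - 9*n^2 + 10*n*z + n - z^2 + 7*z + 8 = -9*n^2 + n*(10*z + 10) - z^2 + 6*z + 16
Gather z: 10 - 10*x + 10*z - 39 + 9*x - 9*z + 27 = -x + z - 2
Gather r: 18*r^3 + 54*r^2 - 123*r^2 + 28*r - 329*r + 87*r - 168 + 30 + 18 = 18*r^3 - 69*r^2 - 214*r - 120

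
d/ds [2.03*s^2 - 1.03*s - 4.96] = 4.06*s - 1.03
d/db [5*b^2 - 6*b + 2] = 10*b - 6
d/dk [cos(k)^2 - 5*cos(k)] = (5 - 2*cos(k))*sin(k)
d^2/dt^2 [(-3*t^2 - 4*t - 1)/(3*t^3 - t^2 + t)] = 2*(-27*t^6 - 108*t^5 + 9*t^4 + 29*t^3 - 12*t^2 + 3*t - 1)/(t^3*(27*t^6 - 27*t^5 + 36*t^4 - 19*t^3 + 12*t^2 - 3*t + 1))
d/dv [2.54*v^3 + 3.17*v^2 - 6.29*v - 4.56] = 7.62*v^2 + 6.34*v - 6.29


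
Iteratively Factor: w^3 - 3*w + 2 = (w - 1)*(w^2 + w - 2) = (w - 1)^2*(w + 2)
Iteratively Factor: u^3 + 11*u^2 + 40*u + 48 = (u + 4)*(u^2 + 7*u + 12) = (u + 4)^2*(u + 3)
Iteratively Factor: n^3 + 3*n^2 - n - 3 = (n + 3)*(n^2 - 1) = (n + 1)*(n + 3)*(n - 1)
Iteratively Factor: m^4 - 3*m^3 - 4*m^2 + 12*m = (m)*(m^3 - 3*m^2 - 4*m + 12) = m*(m - 3)*(m^2 - 4) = m*(m - 3)*(m - 2)*(m + 2)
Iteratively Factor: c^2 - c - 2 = (c - 2)*(c + 1)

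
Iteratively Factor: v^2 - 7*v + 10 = (v - 5)*(v - 2)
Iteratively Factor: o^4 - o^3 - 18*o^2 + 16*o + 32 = (o - 2)*(o^3 + o^2 - 16*o - 16) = (o - 2)*(o + 1)*(o^2 - 16) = (o - 4)*(o - 2)*(o + 1)*(o + 4)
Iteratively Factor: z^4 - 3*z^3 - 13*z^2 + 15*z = (z - 1)*(z^3 - 2*z^2 - 15*z) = z*(z - 1)*(z^2 - 2*z - 15) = z*(z - 1)*(z + 3)*(z - 5)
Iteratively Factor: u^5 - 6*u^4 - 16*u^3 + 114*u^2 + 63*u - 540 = (u - 5)*(u^4 - u^3 - 21*u^2 + 9*u + 108) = (u - 5)*(u - 4)*(u^3 + 3*u^2 - 9*u - 27) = (u - 5)*(u - 4)*(u + 3)*(u^2 - 9) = (u - 5)*(u - 4)*(u + 3)^2*(u - 3)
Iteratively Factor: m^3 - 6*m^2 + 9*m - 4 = (m - 1)*(m^2 - 5*m + 4) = (m - 4)*(m - 1)*(m - 1)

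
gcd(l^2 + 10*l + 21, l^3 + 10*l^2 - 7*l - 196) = l + 7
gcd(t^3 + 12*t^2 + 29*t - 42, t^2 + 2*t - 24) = t + 6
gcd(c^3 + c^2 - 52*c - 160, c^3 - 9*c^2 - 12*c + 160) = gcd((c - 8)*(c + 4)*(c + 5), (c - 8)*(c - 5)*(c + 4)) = c^2 - 4*c - 32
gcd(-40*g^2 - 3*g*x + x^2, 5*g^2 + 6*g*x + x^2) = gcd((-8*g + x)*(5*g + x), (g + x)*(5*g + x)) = 5*g + x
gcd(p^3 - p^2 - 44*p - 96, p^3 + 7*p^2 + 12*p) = p^2 + 7*p + 12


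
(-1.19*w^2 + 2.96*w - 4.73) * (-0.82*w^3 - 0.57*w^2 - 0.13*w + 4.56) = 0.9758*w^5 - 1.7489*w^4 + 2.3461*w^3 - 3.1151*w^2 + 14.1125*w - 21.5688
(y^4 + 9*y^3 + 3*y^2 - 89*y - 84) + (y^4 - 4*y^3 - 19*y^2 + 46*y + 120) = 2*y^4 + 5*y^3 - 16*y^2 - 43*y + 36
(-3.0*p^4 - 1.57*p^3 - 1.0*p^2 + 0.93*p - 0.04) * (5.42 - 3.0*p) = 9.0*p^5 - 11.55*p^4 - 5.5094*p^3 - 8.21*p^2 + 5.1606*p - 0.2168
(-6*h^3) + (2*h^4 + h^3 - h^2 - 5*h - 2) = 2*h^4 - 5*h^3 - h^2 - 5*h - 2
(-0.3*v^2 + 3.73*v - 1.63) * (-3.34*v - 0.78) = 1.002*v^3 - 12.2242*v^2 + 2.5348*v + 1.2714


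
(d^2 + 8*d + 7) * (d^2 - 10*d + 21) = d^4 - 2*d^3 - 52*d^2 + 98*d + 147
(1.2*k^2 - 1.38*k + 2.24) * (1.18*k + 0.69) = 1.416*k^3 - 0.8004*k^2 + 1.691*k + 1.5456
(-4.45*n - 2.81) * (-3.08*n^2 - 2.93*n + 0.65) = 13.706*n^3 + 21.6933*n^2 + 5.3408*n - 1.8265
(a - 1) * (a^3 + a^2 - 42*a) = a^4 - 43*a^2 + 42*a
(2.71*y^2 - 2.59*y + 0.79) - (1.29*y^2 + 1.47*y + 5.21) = 1.42*y^2 - 4.06*y - 4.42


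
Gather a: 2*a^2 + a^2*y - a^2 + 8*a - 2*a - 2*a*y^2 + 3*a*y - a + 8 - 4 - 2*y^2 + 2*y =a^2*(y + 1) + a*(-2*y^2 + 3*y + 5) - 2*y^2 + 2*y + 4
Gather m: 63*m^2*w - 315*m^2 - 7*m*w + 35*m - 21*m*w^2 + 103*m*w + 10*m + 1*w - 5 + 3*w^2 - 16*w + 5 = m^2*(63*w - 315) + m*(-21*w^2 + 96*w + 45) + 3*w^2 - 15*w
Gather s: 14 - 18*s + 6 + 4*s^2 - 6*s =4*s^2 - 24*s + 20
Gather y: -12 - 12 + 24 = 0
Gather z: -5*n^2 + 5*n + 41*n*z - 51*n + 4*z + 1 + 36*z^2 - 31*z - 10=-5*n^2 - 46*n + 36*z^2 + z*(41*n - 27) - 9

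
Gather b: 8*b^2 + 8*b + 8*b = 8*b^2 + 16*b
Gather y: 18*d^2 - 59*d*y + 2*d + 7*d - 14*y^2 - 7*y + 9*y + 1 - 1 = 18*d^2 + 9*d - 14*y^2 + y*(2 - 59*d)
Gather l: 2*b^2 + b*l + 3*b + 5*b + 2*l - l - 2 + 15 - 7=2*b^2 + 8*b + l*(b + 1) + 6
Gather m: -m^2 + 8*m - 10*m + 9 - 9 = -m^2 - 2*m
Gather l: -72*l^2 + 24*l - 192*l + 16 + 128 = -72*l^2 - 168*l + 144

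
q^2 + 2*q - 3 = (q - 1)*(q + 3)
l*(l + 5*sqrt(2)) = l^2 + 5*sqrt(2)*l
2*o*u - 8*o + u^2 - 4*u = (2*o + u)*(u - 4)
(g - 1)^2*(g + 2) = g^3 - 3*g + 2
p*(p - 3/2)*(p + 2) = p^3 + p^2/2 - 3*p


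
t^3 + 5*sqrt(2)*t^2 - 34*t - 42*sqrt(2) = (t - 3*sqrt(2))*(t + sqrt(2))*(t + 7*sqrt(2))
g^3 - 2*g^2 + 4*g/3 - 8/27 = (g - 2/3)^3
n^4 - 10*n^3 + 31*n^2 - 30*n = n*(n - 5)*(n - 3)*(n - 2)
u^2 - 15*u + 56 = (u - 8)*(u - 7)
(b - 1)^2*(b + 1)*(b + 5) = b^4 + 4*b^3 - 6*b^2 - 4*b + 5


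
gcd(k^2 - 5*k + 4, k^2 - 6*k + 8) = k - 4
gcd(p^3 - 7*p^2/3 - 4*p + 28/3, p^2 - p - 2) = p - 2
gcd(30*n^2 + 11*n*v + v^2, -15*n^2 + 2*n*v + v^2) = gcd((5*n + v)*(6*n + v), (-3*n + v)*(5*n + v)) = 5*n + v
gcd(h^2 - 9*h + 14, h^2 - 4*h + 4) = h - 2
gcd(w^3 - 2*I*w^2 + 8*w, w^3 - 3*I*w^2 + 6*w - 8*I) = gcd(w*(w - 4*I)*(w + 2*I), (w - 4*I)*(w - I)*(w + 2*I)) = w^2 - 2*I*w + 8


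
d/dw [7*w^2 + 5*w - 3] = 14*w + 5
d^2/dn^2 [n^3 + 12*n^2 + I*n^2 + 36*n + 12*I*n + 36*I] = 6*n + 24 + 2*I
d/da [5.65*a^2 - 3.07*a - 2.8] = 11.3*a - 3.07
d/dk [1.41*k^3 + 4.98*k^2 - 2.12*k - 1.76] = 4.23*k^2 + 9.96*k - 2.12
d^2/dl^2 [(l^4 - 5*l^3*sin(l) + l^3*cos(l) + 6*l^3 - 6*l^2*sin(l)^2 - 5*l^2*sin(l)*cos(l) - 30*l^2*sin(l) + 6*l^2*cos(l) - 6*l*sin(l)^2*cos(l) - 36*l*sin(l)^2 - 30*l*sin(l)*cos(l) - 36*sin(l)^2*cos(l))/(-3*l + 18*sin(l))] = sqrt(2)*l^2*sin(l + pi/4)/3 + 10*l*sin(l)/3 + 2*l*sin(2*l)/3 + 2*l*cos(l)/3 - 2*l + 10*sin(l)/3 + 4*sin(2*l) - 14*cos(l)/3 - 2*cos(2*l)/3 - 4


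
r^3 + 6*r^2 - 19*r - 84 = (r - 4)*(r + 3)*(r + 7)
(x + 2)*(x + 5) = x^2 + 7*x + 10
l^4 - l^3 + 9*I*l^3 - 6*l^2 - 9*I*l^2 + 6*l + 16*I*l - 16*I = (l - 1)*(l - I)*(l + 2*I)*(l + 8*I)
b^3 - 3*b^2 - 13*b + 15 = (b - 5)*(b - 1)*(b + 3)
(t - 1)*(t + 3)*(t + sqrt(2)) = t^3 + sqrt(2)*t^2 + 2*t^2 - 3*t + 2*sqrt(2)*t - 3*sqrt(2)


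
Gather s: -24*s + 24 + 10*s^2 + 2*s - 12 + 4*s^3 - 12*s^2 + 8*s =4*s^3 - 2*s^2 - 14*s + 12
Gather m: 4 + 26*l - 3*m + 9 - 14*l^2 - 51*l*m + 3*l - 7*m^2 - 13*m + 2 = -14*l^2 + 29*l - 7*m^2 + m*(-51*l - 16) + 15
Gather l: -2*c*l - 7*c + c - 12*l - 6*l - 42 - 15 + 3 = -6*c + l*(-2*c - 18) - 54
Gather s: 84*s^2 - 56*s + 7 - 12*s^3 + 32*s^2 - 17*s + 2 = -12*s^3 + 116*s^2 - 73*s + 9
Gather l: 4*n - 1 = 4*n - 1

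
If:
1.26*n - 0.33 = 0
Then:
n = 0.26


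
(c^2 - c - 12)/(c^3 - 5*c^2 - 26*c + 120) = (c + 3)/(c^2 - c - 30)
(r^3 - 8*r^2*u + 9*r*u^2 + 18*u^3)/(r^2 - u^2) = (r^2 - 9*r*u + 18*u^2)/(r - u)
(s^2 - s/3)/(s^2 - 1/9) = 3*s/(3*s + 1)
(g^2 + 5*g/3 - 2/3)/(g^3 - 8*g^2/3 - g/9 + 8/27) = 9*(g + 2)/(9*g^2 - 21*g - 8)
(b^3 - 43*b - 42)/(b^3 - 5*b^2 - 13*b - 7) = (b + 6)/(b + 1)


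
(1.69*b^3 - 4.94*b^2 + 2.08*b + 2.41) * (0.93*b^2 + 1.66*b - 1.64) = 1.5717*b^5 - 1.7888*b^4 - 9.0376*b^3 + 13.7957*b^2 + 0.5894*b - 3.9524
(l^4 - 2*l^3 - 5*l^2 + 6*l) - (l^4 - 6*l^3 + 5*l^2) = 4*l^3 - 10*l^2 + 6*l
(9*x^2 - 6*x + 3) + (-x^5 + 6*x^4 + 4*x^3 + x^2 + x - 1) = -x^5 + 6*x^4 + 4*x^3 + 10*x^2 - 5*x + 2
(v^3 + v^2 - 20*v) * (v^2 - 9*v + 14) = v^5 - 8*v^4 - 15*v^3 + 194*v^2 - 280*v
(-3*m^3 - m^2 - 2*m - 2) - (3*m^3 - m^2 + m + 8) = -6*m^3 - 3*m - 10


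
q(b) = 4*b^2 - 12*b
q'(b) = 8*b - 12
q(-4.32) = 126.49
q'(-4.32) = -46.56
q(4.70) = 31.96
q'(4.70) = 25.60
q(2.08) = -7.65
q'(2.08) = 4.64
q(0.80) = -7.04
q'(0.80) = -5.60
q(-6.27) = 232.49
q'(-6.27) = -62.16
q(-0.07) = 0.86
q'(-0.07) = -12.56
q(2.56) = -4.51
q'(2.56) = 8.48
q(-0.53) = 7.48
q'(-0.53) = -16.24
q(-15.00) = 1080.00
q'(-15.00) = -132.00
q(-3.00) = 72.00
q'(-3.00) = -36.00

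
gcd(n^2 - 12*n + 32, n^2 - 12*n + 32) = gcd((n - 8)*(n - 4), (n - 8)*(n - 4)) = n^2 - 12*n + 32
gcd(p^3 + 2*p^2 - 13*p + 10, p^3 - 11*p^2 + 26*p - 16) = p^2 - 3*p + 2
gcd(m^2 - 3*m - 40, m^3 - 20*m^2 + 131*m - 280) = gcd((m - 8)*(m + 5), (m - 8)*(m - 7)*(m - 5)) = m - 8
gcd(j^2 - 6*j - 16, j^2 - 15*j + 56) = j - 8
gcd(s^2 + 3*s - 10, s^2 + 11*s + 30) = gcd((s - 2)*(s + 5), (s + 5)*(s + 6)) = s + 5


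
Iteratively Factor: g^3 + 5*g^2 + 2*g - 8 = (g - 1)*(g^2 + 6*g + 8) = (g - 1)*(g + 2)*(g + 4)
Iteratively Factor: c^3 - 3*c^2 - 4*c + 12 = (c - 2)*(c^2 - c - 6) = (c - 3)*(c - 2)*(c + 2)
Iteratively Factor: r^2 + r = (r + 1)*(r)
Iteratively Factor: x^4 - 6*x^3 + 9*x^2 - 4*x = (x - 1)*(x^3 - 5*x^2 + 4*x) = x*(x - 1)*(x^2 - 5*x + 4) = x*(x - 4)*(x - 1)*(x - 1)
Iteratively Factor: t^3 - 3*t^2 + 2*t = (t - 2)*(t^2 - t) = t*(t - 2)*(t - 1)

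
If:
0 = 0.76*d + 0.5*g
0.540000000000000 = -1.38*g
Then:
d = 0.26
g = -0.39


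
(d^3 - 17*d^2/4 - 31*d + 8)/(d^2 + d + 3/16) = 4*(4*d^3 - 17*d^2 - 124*d + 32)/(16*d^2 + 16*d + 3)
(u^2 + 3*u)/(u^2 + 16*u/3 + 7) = 3*u/(3*u + 7)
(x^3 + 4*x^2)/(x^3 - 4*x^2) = (x + 4)/(x - 4)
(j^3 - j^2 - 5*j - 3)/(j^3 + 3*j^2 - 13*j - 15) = (j + 1)/(j + 5)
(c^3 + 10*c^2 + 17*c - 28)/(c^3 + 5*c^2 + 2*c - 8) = (c + 7)/(c + 2)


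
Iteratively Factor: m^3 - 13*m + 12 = (m - 1)*(m^2 + m - 12) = (m - 1)*(m + 4)*(m - 3)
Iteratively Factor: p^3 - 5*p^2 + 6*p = (p)*(p^2 - 5*p + 6) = p*(p - 2)*(p - 3)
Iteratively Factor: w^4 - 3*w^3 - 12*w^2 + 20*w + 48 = (w - 3)*(w^3 - 12*w - 16) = (w - 4)*(w - 3)*(w^2 + 4*w + 4) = (w - 4)*(w - 3)*(w + 2)*(w + 2)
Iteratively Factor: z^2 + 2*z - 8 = (z - 2)*(z + 4)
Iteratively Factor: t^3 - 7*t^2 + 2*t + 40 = (t - 5)*(t^2 - 2*t - 8) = (t - 5)*(t + 2)*(t - 4)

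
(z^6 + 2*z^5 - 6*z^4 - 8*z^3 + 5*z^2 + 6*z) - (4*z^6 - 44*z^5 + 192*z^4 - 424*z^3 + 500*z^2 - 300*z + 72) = -3*z^6 + 46*z^5 - 198*z^4 + 416*z^3 - 495*z^2 + 306*z - 72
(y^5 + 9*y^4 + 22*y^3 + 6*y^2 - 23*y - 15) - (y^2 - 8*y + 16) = y^5 + 9*y^4 + 22*y^3 + 5*y^2 - 15*y - 31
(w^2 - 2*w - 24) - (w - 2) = w^2 - 3*w - 22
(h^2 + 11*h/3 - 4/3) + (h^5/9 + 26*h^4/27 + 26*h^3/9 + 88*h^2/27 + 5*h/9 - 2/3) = h^5/9 + 26*h^4/27 + 26*h^3/9 + 115*h^2/27 + 38*h/9 - 2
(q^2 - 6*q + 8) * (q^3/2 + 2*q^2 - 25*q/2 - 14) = q^5/2 - q^4 - 41*q^3/2 + 77*q^2 - 16*q - 112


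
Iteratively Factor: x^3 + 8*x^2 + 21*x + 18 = (x + 3)*(x^2 + 5*x + 6) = (x + 2)*(x + 3)*(x + 3)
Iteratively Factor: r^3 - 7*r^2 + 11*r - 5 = (r - 1)*(r^2 - 6*r + 5) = (r - 1)^2*(r - 5)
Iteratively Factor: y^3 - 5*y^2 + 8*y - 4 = (y - 1)*(y^2 - 4*y + 4) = (y - 2)*(y - 1)*(y - 2)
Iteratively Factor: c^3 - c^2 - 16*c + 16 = (c + 4)*(c^2 - 5*c + 4) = (c - 1)*(c + 4)*(c - 4)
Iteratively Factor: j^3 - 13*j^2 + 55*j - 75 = (j - 3)*(j^2 - 10*j + 25) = (j - 5)*(j - 3)*(j - 5)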